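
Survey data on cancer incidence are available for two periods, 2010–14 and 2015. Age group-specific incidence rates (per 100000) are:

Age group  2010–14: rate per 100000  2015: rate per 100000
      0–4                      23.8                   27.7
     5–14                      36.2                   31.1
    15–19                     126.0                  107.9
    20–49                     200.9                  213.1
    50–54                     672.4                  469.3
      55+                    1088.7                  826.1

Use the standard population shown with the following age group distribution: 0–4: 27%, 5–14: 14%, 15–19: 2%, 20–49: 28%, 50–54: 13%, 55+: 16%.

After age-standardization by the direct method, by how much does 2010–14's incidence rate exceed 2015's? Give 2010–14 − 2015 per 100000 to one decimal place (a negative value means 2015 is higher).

65.0

Standard weights: 0.27, 0.14, 0.02, 0.28, 0.13, 0.16.
2010–14: 0.2700×23.8 + 0.1400×36.2 + 0.0200×126.0 + 0.2800×200.9 + 0.1300×672.4 + 0.1600×1088.7 = 331.8700 per 100000.
2015: 0.2700×27.7 + 0.1400×31.1 + 0.0200×107.9 + 0.2800×213.1 + 0.1300×469.3 + 0.1600×826.1 = 266.8440 per 100000.
Difference = 331.8700 − 266.8440 = 65.0260.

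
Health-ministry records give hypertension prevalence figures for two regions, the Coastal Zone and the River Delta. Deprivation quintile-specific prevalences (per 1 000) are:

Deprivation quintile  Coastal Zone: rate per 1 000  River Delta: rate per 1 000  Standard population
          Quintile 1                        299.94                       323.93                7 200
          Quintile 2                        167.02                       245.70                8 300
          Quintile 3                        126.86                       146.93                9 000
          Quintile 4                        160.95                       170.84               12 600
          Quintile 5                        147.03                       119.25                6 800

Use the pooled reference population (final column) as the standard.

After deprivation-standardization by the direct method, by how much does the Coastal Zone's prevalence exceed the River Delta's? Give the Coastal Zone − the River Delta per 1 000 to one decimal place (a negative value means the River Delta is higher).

Standard total = 43 900; weights = 0.1640, 0.1891, 0.2050, 0.2870, 0.1549.
The Coastal Zone: 0.1640×299.94 + 0.1891×167.02 + 0.2050×126.86 + 0.2870×160.95 + 0.1549×147.03 = 175.7482 per 1 000.
The River Delta: 0.1640×323.93 + 0.1891×245.70 + 0.2050×146.93 + 0.2870×170.84 + 0.1549×119.25 = 197.2087 per 1 000.
Difference = 175.7482 − 197.2087 = -21.4604.

-21.5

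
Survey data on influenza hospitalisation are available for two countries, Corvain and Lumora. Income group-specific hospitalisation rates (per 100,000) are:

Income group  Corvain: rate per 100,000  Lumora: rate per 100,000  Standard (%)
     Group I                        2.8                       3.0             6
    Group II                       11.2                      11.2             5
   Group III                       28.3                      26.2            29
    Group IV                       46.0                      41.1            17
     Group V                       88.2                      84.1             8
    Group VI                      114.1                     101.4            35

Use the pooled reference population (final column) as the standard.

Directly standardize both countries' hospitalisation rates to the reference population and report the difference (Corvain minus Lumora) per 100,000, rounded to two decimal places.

Standard weights: 0.06, 0.05, 0.29, 0.17, 0.08, 0.35.
Corvain: 0.0600×2.8 + 0.0500×11.2 + 0.2900×28.3 + 0.1700×46.0 + 0.0800×88.2 + 0.3500×114.1 = 63.7460 per 100,000.
Lumora: 0.0600×3.0 + 0.0500×11.2 + 0.2900×26.2 + 0.1700×41.1 + 0.0800×84.1 + 0.3500×101.4 = 57.5430 per 100,000.
Difference = 63.7460 − 57.5430 = 6.2030.

6.20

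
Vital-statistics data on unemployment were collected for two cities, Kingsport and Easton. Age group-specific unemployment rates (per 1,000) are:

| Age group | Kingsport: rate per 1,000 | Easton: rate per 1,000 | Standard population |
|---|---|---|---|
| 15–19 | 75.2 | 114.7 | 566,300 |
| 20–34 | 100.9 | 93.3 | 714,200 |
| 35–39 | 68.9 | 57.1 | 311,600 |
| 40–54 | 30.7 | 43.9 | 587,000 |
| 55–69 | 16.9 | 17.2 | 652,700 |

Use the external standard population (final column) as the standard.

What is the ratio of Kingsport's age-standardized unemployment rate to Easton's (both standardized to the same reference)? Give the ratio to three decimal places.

Standard total = 2,831,800; weights = 0.2000, 0.2522, 0.1100, 0.2073, 0.2305.
Kingsport: 0.2000×75.2 + 0.2522×100.9 + 0.1100×68.9 + 0.2073×30.7 + 0.2305×16.9 = 58.3266 per 1,000.
Easton: 0.2000×114.7 + 0.2522×93.3 + 0.1100×57.1 + 0.2073×43.9 + 0.2305×17.2 = 65.8159 per 1,000.
Ratio = 58.3266 ÷ 65.8159 = 0.88621.

0.886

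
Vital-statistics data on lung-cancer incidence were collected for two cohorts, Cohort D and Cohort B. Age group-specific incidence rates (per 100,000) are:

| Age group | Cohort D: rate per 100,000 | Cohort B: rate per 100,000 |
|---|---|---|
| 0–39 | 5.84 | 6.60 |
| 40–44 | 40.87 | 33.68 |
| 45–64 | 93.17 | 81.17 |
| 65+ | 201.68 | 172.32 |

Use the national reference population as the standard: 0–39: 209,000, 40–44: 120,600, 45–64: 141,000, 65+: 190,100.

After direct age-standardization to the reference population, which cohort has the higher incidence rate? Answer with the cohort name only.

Cohort D

Standard total = 660,700; weights = 0.3163, 0.1825, 0.2134, 0.2877.
Cohort D: 0.3163×5.84 + 0.1825×40.87 + 0.2134×93.17 + 0.2877×201.68 = 87.2193 per 100,000.
Cohort B: 0.3163×6.60 + 0.1825×33.68 + 0.2134×81.17 + 0.2877×172.32 = 75.1388 per 100,000.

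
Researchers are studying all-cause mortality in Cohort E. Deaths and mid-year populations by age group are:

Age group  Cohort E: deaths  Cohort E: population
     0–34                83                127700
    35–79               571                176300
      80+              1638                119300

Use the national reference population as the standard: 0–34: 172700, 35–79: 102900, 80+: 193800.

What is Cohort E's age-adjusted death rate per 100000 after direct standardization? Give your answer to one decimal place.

661.8

Age-specific rates per 100000 for Cohort E: 65.00, 323.88, 1373.01.
Standard total = 469400; weights = 0.3679, 0.2192, 0.4129.
Standardized rate: 0.3679×65.00 + 0.2192×323.88 + 0.4129×1373.01 = 661.7836 per 100000.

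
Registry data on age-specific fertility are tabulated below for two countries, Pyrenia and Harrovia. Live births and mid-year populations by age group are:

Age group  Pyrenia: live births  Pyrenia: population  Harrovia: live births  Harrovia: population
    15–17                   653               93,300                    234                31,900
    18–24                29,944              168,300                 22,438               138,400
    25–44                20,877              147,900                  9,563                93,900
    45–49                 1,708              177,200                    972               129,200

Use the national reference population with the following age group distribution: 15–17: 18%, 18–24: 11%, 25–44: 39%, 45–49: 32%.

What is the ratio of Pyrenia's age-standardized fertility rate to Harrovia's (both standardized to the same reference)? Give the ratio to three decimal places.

1.289

Age-specific rates per 1,000 for Pyrenia: 6.999, 177.920, 141.156, 9.639.
For Harrovia: 7.335, 162.124, 101.842, 7.523.
Standard weights: 0.18, 0.11, 0.39, 0.32.
Pyrenia: 0.1800×6.999 + 0.1100×177.920 + 0.3900×141.156 + 0.3200×9.639 = 78.9664 per 1,000.
Harrovia: 0.1800×7.335 + 0.1100×162.124 + 0.3900×101.842 + 0.3200×7.523 = 61.2800 per 1,000.
Ratio = 78.9664 ÷ 61.2800 = 1.28862.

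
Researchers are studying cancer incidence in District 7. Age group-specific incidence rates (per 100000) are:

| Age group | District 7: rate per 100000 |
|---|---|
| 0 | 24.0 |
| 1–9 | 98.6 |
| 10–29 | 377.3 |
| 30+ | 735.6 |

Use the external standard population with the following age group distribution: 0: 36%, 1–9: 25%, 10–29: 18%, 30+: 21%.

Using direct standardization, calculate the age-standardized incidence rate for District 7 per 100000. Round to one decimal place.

Standard weights: 0.36, 0.25, 0.18, 0.21.
Standardized rate: 0.3600×24.0 + 0.2500×98.6 + 0.1800×377.3 + 0.2100×735.6 = 255.6800 per 100000.

255.7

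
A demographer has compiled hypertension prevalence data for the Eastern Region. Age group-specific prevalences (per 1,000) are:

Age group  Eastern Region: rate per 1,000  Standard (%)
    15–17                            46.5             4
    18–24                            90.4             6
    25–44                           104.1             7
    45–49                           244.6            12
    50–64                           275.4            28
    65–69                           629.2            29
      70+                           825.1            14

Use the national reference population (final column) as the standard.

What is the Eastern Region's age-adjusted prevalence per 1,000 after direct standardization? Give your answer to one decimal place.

419.0

Standard weights: 0.04, 0.06, 0.07, 0.12, 0.28, 0.29, 0.14.
Standardized rate: 0.0400×46.5 + 0.0600×90.4 + 0.0700×104.1 + 0.1200×244.6 + 0.2800×275.4 + 0.2900×629.2 + 0.1400×825.1 = 419.0170 per 1,000.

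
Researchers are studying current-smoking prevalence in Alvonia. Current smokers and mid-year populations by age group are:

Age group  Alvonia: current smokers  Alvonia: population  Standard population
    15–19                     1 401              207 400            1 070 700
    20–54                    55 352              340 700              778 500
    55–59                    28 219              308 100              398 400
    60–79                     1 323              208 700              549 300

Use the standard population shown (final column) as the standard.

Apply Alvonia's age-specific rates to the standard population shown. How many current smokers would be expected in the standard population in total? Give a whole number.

173684

Age-specific rates per 1 000 for Alvonia: 6.755, 162.466, 91.590, 6.339.
Expected current smokers = Σ (standard pop × age-specific rate ÷ 1 000)
= 1 070 700×6.755/1 000 + 778 500×162.466/1 000 + 398 400×91.590/1 000 + 549 300×6.339/1 000
= 7232.65 + 126479.40 + 36489.61 + 3482.15 = 173683.81.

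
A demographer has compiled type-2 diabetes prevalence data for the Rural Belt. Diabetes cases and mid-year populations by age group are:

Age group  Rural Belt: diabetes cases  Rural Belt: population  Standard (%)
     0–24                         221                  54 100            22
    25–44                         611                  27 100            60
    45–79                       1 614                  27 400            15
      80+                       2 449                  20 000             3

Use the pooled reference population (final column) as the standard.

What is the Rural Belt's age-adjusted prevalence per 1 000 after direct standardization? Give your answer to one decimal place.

26.9

Age-specific rates per 1 000 for the Rural Belt: 4.085, 22.546, 58.905, 122.450.
Standard weights: 0.22, 0.60, 0.15, 0.03.
Standardized rate: 0.2200×4.085 + 0.6000×22.546 + 0.1500×58.905 + 0.0300×122.450 = 26.9356 per 1 000.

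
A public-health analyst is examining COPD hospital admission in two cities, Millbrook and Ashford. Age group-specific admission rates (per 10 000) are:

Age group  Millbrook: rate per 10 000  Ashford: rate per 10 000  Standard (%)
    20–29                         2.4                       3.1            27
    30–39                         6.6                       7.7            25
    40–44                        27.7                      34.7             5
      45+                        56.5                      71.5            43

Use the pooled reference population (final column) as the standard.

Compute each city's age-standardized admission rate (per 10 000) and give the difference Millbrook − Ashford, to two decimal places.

-7.26

Standard weights: 0.27, 0.25, 0.05, 0.43.
Millbrook: 0.2700×2.4 + 0.2500×6.6 + 0.0500×27.7 + 0.4300×56.5 = 27.9780 per 10 000.
Ashford: 0.2700×3.1 + 0.2500×7.7 + 0.0500×34.7 + 0.4300×71.5 = 35.2420 per 10 000.
Difference = 27.9780 − 35.2420 = -7.2640.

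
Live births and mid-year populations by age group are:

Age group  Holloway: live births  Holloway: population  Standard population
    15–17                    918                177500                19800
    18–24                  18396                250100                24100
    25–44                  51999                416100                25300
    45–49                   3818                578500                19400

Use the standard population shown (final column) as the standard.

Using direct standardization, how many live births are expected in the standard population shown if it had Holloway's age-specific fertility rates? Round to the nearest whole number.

Age-specific rates per 1000 for Holloway: 5.172, 73.555, 124.968, 6.600.
Expected live births = Σ (standard pop × age-specific rate ÷ 1000)
= 19800×5.172/1000 + 24100×73.555/1000 + 25300×124.968/1000 + 19400×6.600/1000
= 102.40 + 1772.67 + 3161.68 + 128.04 = 5164.78.

5165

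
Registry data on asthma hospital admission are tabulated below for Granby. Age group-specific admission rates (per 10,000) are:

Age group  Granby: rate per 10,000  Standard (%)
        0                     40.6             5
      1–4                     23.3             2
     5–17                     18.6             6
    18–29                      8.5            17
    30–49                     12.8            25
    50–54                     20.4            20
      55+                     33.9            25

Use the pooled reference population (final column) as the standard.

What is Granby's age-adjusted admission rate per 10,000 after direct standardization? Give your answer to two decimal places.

20.81

Standard weights: 0.05, 0.02, 0.06, 0.17, 0.25, 0.20, 0.25.
Standardized rate: 0.0500×40.6 + 0.0200×23.3 + 0.0600×18.6 + 0.1700×8.5 + 0.2500×12.8 + 0.2000×20.4 + 0.2500×33.9 = 20.8120 per 10,000.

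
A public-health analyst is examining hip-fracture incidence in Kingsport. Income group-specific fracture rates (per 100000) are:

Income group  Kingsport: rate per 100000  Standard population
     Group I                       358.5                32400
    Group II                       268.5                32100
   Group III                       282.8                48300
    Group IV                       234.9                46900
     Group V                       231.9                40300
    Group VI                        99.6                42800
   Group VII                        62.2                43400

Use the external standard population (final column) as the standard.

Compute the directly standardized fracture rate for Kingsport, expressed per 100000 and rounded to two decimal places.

Standard total = 286200; weights = 0.1132, 0.1122, 0.1688, 0.1639, 0.1408, 0.1495, 0.1516.
Standardized rate: 0.1132×358.5 + 0.1122×268.5 + 0.1688×282.8 + 0.1639×234.9 + 0.1408×231.9 + 0.1495×99.6 + 0.1516×62.2 = 213.9002 per 100000.

213.90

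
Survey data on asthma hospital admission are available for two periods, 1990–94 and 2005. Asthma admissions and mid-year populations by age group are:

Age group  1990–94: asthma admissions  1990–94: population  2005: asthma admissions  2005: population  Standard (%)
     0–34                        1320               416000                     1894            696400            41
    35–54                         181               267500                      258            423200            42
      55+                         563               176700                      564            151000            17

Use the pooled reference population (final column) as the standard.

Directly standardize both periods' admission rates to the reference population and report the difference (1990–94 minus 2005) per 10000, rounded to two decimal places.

1.21

Age-specific rates per 10000 for 1990–94: 31.73, 6.77, 31.86.
For 2005: 27.20, 6.10, 37.35.
Standard weights: 0.41, 0.42, 0.17.
1990–94: 0.4100×31.73 + 0.4200×6.77 + 0.1700×31.86 = 21.2680 per 10000.
2005: 0.4100×27.20 + 0.4200×6.10 + 0.1700×37.35 = 20.0609 per 10000.
Difference = 21.2680 − 20.0609 = 1.2071.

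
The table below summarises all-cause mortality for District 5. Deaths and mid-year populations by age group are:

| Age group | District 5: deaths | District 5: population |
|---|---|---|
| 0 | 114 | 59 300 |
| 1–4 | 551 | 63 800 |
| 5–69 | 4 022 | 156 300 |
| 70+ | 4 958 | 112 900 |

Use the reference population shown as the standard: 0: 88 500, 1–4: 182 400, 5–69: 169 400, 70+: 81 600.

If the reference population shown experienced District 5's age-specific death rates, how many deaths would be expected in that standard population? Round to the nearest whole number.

9688

Age-specific rates per 100 000 for District 5: 192.24, 863.64, 2573.26, 4391.50.
Expected deaths = Σ (standard pop × age-specific rate ÷ 100 000)
= 88 500×192.24/100 000 + 182 400×863.64/100 000 + 169 400×2573.26/100 000 + 81 600×4391.50/100 000
= 170.13 + 1575.27 + 4359.10 + 3583.46 = 9687.97.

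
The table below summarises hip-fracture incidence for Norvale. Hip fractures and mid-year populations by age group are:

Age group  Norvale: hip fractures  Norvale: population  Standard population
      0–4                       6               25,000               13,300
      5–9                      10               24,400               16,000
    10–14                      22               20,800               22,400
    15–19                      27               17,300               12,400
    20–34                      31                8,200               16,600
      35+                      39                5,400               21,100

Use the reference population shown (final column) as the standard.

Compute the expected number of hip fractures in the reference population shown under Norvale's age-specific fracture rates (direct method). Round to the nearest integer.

268

Age-specific rates per 100,000 for Norvale: 24.00, 40.98, 105.77, 156.07, 378.05, 722.22.
Expected hip fractures = Σ (standard pop × age-specific rate ÷ 100,000)
= 13,300×24.00/100,000 + 16,000×40.98/100,000 + 22,400×105.77/100,000 + 12,400×156.07/100,000 + 16,600×378.05/100,000 + 21,100×722.22/100,000
= 3.19 + 6.56 + 23.69 + 19.35 + 62.76 + 152.39 = 267.94.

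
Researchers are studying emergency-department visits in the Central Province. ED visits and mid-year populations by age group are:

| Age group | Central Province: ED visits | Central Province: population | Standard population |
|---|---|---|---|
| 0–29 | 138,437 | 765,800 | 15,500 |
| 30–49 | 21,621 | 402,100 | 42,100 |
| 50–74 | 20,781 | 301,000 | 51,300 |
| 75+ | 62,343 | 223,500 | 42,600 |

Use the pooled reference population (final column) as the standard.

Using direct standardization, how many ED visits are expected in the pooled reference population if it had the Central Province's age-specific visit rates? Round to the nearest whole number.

20490

Age-specific rates per 1,000 for the Central Province: 180.774, 53.770, 69.040, 278.940.
Expected ED visits = Σ (standard pop × age-specific rate ÷ 1,000)
= 15,500×180.774/1,000 + 42,100×53.770/1,000 + 51,300×69.040/1,000 + 42,600×278.940/1,000
= 2802.00 + 2263.73 + 3541.75 + 11882.83 = 20490.30.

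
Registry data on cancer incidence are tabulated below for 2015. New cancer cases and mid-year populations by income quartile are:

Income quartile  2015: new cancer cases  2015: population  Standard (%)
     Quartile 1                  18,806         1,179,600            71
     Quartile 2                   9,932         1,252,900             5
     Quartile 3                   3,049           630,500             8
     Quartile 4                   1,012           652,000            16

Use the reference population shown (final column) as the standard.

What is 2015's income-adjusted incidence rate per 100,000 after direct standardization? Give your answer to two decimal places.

Income-specific rates per 100,000 for 2015: 1594.27, 792.72, 483.58, 155.21.
Standard weights: 0.71, 0.05, 0.08, 0.16.
Standardized rate: 0.7100×1594.27 + 0.0500×792.72 + 0.0800×483.58 + 0.1600×155.21 = 1235.0883 per 100,000.

1235.09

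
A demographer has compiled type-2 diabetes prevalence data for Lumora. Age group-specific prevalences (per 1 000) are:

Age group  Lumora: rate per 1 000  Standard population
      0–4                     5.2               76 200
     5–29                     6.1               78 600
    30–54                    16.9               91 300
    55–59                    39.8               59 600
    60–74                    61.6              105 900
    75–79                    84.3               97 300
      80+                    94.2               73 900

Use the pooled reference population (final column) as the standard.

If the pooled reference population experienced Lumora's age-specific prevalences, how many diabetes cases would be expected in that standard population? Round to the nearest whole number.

26478

Expected diabetes cases = Σ (standard pop × age-specific rate ÷ 1 000)
= 76 200×5.2/1 000 + 78 600×6.1/1 000 + 91 300×16.9/1 000 + 59 600×39.8/1 000 + 105 900×61.6/1 000 + 97 300×84.3/1 000 + 73 900×94.2/1 000
= 396.24 + 479.46 + 1542.97 + 2372.08 + 6523.44 + 8202.39 + 6961.38 = 26477.96.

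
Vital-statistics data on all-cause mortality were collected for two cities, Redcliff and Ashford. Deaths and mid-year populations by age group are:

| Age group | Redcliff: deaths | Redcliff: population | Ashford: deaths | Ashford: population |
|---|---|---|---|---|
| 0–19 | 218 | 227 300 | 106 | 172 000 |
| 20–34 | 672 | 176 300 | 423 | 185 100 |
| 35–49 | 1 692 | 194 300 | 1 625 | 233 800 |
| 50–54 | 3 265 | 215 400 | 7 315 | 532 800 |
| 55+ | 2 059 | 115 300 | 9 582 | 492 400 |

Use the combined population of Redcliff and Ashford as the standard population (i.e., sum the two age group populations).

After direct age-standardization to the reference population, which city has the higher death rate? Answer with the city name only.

Redcliff

Age-specific rates per 100 000 for Redcliff: 95.91, 381.17, 870.82, 1515.78, 1785.78.
For Ashford: 61.63, 228.53, 695.04, 1372.94, 1945.98.
Combined standard total = 2 544 700; weights = 0.1569, 0.1420, 0.1682, 0.2940, 0.2388.
Redcliff: 0.1569×95.91 + 0.1420×381.17 + 0.1682×870.82 + 0.2940×1515.78 + 0.2388×1785.78 = 1087.8194 per 100 000.
Ashford: 0.1569×61.63 + 0.1420×228.53 + 0.1682×695.04 + 0.2940×1372.94 + 0.2388×1945.98 = 1027.4471 per 100 000.
The crude rates (851.39 vs 1178.83) would put Ashford higher, but that reflects its age composition; once standardized to a common age structure, Redcliff has the higher underlying rate.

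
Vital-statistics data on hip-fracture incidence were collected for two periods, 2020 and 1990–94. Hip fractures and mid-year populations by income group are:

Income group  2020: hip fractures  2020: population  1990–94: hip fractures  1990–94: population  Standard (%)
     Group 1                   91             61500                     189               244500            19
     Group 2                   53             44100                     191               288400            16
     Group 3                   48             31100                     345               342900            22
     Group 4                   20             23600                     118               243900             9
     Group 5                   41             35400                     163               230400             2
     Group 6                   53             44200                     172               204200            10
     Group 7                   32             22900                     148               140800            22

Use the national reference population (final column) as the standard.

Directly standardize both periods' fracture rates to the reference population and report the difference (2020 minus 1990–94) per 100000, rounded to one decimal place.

Income-specific rates per 100000 for 2020: 147.97, 120.18, 154.34, 84.75, 115.82, 119.91, 139.74.
For 1990–94: 77.30, 66.23, 100.61, 48.38, 70.75, 84.23, 105.11.
Standard weights: 0.19, 0.16, 0.22, 0.09, 0.02, 0.10, 0.22.
2020: 0.1900×147.97 + 0.1600×120.18 + 0.2200×154.34 + 0.0900×84.75 + 0.0200×115.82 + 0.1000×119.91 + 0.2200×139.74 = 133.9746 per 100000.
1990–94: 0.1900×77.30 + 0.1600×66.23 + 0.2200×100.61 + 0.0900×48.38 + 0.0200×70.75 + 0.1000×84.23 + 0.2200×105.11 = 84.7355 per 100000.
Difference = 133.9746 − 84.7355 = 49.2391.

49.2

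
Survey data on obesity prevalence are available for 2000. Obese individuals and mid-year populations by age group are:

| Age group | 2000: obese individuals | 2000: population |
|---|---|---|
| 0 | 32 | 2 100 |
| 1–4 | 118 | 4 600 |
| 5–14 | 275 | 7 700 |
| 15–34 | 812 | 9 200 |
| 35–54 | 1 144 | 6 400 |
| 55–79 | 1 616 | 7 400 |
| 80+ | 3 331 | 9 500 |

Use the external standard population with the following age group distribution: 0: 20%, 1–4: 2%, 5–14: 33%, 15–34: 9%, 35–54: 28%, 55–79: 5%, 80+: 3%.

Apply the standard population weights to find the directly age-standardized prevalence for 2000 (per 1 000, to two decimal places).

Age-specific rates per 1 000 for 2000: 15.238, 25.652, 35.714, 88.261, 178.750, 218.378, 350.632.
Standard weights: 0.20, 0.02, 0.33, 0.09, 0.28, 0.05, 0.03.
Standardized rate: 0.2000×15.238 + 0.0200×25.652 + 0.3300×35.714 + 0.0900×88.261 + 0.2800×178.750 + 0.0500×218.378 + 0.0300×350.632 = 94.7777 per 1 000.

94.78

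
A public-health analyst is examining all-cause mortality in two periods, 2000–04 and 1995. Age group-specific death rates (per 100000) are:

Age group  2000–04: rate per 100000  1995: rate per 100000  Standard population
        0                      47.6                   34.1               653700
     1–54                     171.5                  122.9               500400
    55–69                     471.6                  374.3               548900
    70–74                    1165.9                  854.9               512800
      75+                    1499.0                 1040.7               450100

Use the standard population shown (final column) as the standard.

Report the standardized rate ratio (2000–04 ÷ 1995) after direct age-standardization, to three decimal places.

Standard total = 2665900; weights = 0.2452, 0.1877, 0.2059, 0.1924, 0.1688.
2000–04: 0.2452×47.6 + 0.1877×171.5 + 0.2059×471.6 + 0.1924×1165.9 + 0.1688×1499.0 = 618.3163 per 100000.
1995: 0.2452×34.1 + 0.1877×122.9 + 0.2059×374.3 + 0.1924×854.9 + 0.1688×1040.7 = 448.6498 per 100000.
Ratio = 618.3163 ÷ 448.6498 = 1.37817.

1.378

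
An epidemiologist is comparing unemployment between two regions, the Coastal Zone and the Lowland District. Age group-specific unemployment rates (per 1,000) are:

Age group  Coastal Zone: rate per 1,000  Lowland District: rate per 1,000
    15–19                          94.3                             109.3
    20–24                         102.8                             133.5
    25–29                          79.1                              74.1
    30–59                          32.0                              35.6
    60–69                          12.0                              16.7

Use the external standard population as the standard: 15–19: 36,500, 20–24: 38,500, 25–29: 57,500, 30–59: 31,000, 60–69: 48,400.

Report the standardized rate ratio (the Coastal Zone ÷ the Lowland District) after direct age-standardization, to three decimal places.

0.884

Standard total = 211,900; weights = 0.1723, 0.1817, 0.2714, 0.1463, 0.2284.
The Coastal Zone: 0.1723×94.3 + 0.1817×102.8 + 0.2714×79.1 + 0.1463×32.0 + 0.2284×12.0 = 63.8075 per 1,000.
The Lowland District: 0.1723×109.3 + 0.1817×133.5 + 0.2714×74.1 + 0.1463×35.6 + 0.2284×16.7 = 72.2125 per 1,000.
Ratio = 63.8075 ÷ 72.2125 = 0.88361.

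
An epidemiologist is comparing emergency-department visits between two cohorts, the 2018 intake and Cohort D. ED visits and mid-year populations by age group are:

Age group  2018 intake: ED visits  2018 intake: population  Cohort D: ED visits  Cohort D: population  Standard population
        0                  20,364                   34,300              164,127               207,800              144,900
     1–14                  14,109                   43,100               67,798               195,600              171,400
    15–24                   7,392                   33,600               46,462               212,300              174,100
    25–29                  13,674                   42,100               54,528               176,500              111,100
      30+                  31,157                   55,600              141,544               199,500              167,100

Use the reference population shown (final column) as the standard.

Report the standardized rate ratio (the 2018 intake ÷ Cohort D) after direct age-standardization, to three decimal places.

0.850

Age-specific rates per 1,000 for the 2018 intake: 593.703, 327.355, 220.000, 324.798, 560.378.
For Cohort D: 789.832, 346.616, 218.851, 308.941, 709.494.
Standard total = 768,600; weights = 0.1885, 0.2230, 0.2265, 0.1445, 0.2174.
The 2018 intake: 0.1885×593.703 + 0.2230×327.355 + 0.2265×220.000 + 0.1445×324.798 + 0.2174×560.378 = 403.5419 per 1,000.
Cohort D: 0.1885×789.832 + 0.2230×346.616 + 0.2265×218.851 + 0.1445×308.941 + 0.2174×709.494 = 474.6788 per 1,000.
Ratio = 403.5419 ÷ 474.6788 = 0.85014.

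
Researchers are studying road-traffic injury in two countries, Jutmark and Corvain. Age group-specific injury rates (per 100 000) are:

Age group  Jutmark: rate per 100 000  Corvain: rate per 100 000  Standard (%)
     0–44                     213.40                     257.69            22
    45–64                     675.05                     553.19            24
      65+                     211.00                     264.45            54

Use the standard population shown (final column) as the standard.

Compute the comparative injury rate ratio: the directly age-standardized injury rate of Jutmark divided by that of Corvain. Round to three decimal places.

Standard weights: 0.22, 0.24, 0.54.
Jutmark: 0.2200×213.40 + 0.2400×675.05 + 0.5400×211.00 = 322.9000 per 100 000.
Corvain: 0.2200×257.69 + 0.2400×553.19 + 0.5400×264.45 = 332.2604 per 100 000.
Ratio = 322.9000 ÷ 332.2604 = 0.97183.

0.972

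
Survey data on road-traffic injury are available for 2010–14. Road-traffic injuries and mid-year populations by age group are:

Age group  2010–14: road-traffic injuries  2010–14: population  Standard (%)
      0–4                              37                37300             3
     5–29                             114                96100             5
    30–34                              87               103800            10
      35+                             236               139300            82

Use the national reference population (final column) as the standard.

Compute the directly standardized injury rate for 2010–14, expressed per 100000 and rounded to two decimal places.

Age-specific rates per 100000 for 2010–14: 99.20, 118.63, 83.82, 169.42.
Standard weights: 0.03, 0.05, 0.10, 0.82.
Standardized rate: 0.0300×99.20 + 0.0500×118.63 + 0.1000×83.82 + 0.8200×169.42 = 156.2119 per 100000.

156.21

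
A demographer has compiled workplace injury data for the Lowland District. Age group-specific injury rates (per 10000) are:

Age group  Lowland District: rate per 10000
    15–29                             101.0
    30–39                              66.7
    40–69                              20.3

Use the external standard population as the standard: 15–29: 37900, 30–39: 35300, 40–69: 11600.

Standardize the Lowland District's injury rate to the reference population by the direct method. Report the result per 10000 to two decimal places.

Standard total = 84800; weights = 0.4469, 0.4163, 0.1368.
Standardized rate: 0.4469×101.0 + 0.4163×66.7 + 0.1368×20.3 = 75.6827 per 10000.

75.68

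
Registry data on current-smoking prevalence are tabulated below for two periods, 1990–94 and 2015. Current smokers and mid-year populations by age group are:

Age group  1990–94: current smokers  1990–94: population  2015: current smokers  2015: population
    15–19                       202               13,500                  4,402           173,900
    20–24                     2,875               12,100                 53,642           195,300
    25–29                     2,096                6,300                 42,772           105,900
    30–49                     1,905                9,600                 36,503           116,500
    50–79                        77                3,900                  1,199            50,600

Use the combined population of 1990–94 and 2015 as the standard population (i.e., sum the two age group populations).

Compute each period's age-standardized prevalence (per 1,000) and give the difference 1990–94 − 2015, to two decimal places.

Age-specific rates per 1,000 for 1990–94: 14.963, 237.603, 332.698, 198.438, 19.744.
For 2015: 25.313, 274.665, 403.890, 313.330, 23.696.
Combined standard total = 687,600; weights = 0.2725, 0.3016, 0.1632, 0.1834, 0.0793.
1990–94: 0.2725×14.963 + 0.3016×237.603 + 0.1632×332.698 + 0.1834×198.438 + 0.0793×19.744 = 167.9912 per 1,000.
2015: 0.2725×25.313 + 0.3016×274.665 + 0.1632×403.890 + 0.1834×313.330 + 0.0793×23.696 = 214.9914 per 1,000.
Difference = 167.9912 − 214.9914 = -47.0002.

-47.00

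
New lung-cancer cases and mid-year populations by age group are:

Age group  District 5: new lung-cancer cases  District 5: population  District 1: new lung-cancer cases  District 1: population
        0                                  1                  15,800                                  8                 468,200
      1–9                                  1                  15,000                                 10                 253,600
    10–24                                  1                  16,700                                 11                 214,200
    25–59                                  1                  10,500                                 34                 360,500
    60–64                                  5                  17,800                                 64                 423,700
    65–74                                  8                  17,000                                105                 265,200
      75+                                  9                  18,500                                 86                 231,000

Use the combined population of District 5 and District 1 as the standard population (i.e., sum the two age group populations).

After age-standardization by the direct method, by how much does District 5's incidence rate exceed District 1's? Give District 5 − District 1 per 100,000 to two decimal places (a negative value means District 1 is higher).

Age-specific rates per 100,000 for District 5: 6.33, 6.67, 5.99, 9.52, 28.09, 47.06, 48.65.
For District 1: 1.71, 3.94, 5.14, 9.43, 15.11, 39.59, 37.23.
Combined standard total = 2,327,700; weights = 0.2079, 0.1154, 0.0992, 0.1594, 0.1897, 0.1212, 0.1072.
District 5: 0.2079×6.33 + 0.1154×6.67 + 0.0992×5.99 + 0.1594×9.52 + 0.1897×28.09 + 0.1212×47.06 + 0.1072×48.65 = 20.4448 per 100,000.
District 1: 0.2079×1.71 + 0.1154×3.94 + 0.0992×5.14 + 0.1594×9.43 + 0.1897×15.11 + 0.1212×39.59 + 0.1072×37.23 = 14.4785 per 100,000.
Difference = 20.4448 − 14.4785 = 5.9663.

5.97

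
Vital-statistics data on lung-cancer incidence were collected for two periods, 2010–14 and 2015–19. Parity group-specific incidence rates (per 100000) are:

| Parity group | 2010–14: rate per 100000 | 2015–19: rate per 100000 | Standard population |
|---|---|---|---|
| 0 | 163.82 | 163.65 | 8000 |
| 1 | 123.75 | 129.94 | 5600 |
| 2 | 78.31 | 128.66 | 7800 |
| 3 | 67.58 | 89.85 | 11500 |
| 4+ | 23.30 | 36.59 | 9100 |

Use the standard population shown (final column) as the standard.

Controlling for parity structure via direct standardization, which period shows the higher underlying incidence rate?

2015–19

Standard total = 42000; weights = 0.1905, 0.1333, 0.1857, 0.2738, 0.2167.
2010–14: 0.1905×163.82 + 0.1333×123.75 + 0.1857×78.31 + 0.2738×67.58 + 0.2167×23.30 = 85.7995 per 100000.
2015–19: 0.1905×163.65 + 0.1333×129.94 + 0.1857×128.66 + 0.2738×89.85 + 0.2167×36.59 = 104.9204 per 100000.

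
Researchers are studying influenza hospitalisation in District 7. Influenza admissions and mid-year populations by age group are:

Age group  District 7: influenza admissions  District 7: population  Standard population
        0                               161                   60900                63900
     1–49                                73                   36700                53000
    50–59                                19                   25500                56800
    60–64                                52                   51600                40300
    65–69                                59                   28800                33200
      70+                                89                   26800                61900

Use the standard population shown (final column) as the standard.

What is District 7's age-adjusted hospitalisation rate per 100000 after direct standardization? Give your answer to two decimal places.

204.10

Age-specific rates per 100000 for District 7: 264.37, 198.91, 74.51, 100.78, 204.86, 332.09.
Standard total = 309100; weights = 0.2067, 0.1715, 0.1838, 0.1304, 0.1074, 0.2003.
Standardized rate: 0.2067×264.37 + 0.1715×198.91 + 0.1838×74.51 + 0.1304×100.78 + 0.1074×204.86 + 0.2003×332.09 = 204.0973 per 100000.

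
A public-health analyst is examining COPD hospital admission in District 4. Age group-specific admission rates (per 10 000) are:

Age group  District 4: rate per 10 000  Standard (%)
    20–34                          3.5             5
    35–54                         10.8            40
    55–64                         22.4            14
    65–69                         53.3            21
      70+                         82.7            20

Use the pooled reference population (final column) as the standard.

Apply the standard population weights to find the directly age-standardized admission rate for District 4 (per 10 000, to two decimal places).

35.36

Standard weights: 0.05, 0.40, 0.14, 0.21, 0.20.
Standardized rate: 0.0500×3.5 + 0.4000×10.8 + 0.1400×22.4 + 0.2100×53.3 + 0.2000×82.7 = 35.3640 per 10 000.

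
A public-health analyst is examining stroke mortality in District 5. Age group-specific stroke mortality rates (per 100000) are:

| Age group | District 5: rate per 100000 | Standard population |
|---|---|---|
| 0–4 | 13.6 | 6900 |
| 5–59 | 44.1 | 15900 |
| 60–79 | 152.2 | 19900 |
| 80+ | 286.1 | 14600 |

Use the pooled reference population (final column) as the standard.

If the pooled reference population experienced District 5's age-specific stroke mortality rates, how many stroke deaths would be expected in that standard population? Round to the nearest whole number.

80

Expected stroke deaths = Σ (standard pop × age-specific rate ÷ 100000)
= 6900×13.6/100000 + 15900×44.1/100000 + 19900×152.2/100000 + 14600×286.1/100000
= 0.94 + 7.01 + 30.29 + 41.77 = 80.01.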